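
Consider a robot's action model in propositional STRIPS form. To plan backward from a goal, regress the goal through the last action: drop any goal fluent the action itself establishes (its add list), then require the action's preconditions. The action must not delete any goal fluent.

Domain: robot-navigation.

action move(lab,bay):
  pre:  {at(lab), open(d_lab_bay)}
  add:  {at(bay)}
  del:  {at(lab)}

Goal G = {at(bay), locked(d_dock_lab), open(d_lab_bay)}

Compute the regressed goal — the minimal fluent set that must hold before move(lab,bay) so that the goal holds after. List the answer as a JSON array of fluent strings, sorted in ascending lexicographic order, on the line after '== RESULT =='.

Regress:
  G ∩ del = {}  (empty — regression defined)
  G \ add = {at(bay), locked(d_dock_lab), open(d_lab_bay)} \ {at(bay)} = {locked(d_dock_lab), open(d_lab_bay)}
  ∪ pre   = {locked(d_dock_lab), open(d_lab_bay)} ∪ {at(lab), open(d_lab_bay)}
          = {at(lab), locked(d_dock_lab), open(d_lab_bay)}

== RESULT ==
["at(lab)", "locked(d_dock_lab)", "open(d_lab_bay)"]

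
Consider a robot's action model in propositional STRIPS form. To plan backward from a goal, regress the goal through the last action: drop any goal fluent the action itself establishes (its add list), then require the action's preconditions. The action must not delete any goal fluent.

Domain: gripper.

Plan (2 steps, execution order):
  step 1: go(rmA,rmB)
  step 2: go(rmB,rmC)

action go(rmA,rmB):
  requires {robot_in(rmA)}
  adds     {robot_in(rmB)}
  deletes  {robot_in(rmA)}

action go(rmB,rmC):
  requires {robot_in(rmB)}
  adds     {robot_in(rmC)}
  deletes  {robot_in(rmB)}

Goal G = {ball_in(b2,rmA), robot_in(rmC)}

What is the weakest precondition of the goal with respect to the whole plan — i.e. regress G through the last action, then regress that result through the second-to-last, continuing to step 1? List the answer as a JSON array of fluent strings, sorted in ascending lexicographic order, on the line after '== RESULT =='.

Work backward from the goal:
  through step 2 (go(rmB,rmC)): drop {robot_in(rmC)}, keep {ball_in(b2,rmA)}, require {robot_in(rmB)}
    → {ball_in(b2,rmA), robot_in(rmB)}
  through step 1 (go(rmA,rmB)): drop {robot_in(rmB)}, keep {ball_in(b2,rmA)}, require {robot_in(rmA)}
    → {ball_in(b2,rmA), robot_in(rmA)}

== RESULT ==
["ball_in(b2,rmA)", "robot_in(rmA)"]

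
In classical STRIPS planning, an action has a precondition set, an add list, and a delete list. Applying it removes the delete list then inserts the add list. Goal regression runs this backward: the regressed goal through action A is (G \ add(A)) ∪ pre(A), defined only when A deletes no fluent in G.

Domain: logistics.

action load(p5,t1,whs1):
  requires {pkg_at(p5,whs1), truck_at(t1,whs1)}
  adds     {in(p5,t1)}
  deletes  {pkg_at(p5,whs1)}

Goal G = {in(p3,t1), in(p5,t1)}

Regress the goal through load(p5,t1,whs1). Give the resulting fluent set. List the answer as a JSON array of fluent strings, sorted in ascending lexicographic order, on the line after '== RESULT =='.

Compute (G \ add) ∪ pre:
  G ∩ del = {}  (empty — regression defined)
  G \ add = {in(p3,t1), in(p5,t1)} \ {in(p5,t1)} = {in(p3,t1)}
  ∪ pre   = {in(p3,t1)} ∪ {pkg_at(p5,whs1), truck_at(t1,whs1)}
          = {in(p3,t1), pkg_at(p5,whs1), truck_at(t1,whs1)}

== RESULT ==
["in(p3,t1)", "pkg_at(p5,whs1)", "truck_at(t1,whs1)"]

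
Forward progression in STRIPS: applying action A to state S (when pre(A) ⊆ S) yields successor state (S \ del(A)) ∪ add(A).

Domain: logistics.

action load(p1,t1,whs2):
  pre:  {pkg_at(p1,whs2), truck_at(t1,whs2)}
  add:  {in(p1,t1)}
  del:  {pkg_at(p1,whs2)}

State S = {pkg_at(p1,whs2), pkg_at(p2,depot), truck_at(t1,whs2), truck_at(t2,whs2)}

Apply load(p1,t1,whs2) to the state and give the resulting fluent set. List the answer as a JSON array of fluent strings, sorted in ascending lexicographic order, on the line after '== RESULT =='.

Compute (S \ del) ∪ add:
  pre ⊆ S: {pkg_at(p1,whs2), truck_at(t1,whs2)} ⊆ S  — applicable
  S \ del = {pkg_at(p2,depot), truck_at(t1,whs2), truck_at(t2,whs2)}
  ∪ add   = {in(p1,t1), pkg_at(p2,depot), truck_at(t1,whs2), truck_at(t2,whs2)}

== RESULT ==
["in(p1,t1)", "pkg_at(p2,depot)", "truck_at(t1,whs2)", "truck_at(t2,whs2)"]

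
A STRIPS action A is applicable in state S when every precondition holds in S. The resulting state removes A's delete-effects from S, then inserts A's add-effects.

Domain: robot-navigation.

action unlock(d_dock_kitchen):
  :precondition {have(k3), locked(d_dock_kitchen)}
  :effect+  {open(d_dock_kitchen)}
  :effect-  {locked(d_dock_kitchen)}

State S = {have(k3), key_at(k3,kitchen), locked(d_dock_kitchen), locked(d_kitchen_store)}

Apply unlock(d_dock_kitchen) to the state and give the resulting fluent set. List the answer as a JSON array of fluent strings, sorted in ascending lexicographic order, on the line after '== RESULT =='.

Compute (S \ del) ∪ add:
  pre ⊆ S: {have(k3), locked(d_dock_kitchen)} ⊆ S  — applicable
  S \ del = {have(k3), key_at(k3,kitchen), locked(d_kitchen_store)}
  ∪ add   = {have(k3), key_at(k3,kitchen), locked(d_kitchen_store), open(d_dock_kitchen)}

== RESULT ==
["have(k3)", "key_at(k3,kitchen)", "locked(d_kitchen_store)", "open(d_dock_kitchen)"]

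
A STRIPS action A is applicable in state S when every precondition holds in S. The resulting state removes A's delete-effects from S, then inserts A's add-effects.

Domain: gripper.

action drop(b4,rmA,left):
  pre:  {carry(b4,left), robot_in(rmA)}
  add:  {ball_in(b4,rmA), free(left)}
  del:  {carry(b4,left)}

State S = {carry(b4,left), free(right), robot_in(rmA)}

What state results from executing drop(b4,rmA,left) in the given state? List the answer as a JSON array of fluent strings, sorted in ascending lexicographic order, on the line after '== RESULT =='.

Progress:
  pre ⊆ S: {carry(b4,left), robot_in(rmA)} ⊆ S  — applicable
  S \ del = {free(right), robot_in(rmA)}
  ∪ add   = {ball_in(b4,rmA), free(left), free(right), robot_in(rmA)}

== RESULT ==
["ball_in(b4,rmA)", "free(left)", "free(right)", "robot_in(rmA)"]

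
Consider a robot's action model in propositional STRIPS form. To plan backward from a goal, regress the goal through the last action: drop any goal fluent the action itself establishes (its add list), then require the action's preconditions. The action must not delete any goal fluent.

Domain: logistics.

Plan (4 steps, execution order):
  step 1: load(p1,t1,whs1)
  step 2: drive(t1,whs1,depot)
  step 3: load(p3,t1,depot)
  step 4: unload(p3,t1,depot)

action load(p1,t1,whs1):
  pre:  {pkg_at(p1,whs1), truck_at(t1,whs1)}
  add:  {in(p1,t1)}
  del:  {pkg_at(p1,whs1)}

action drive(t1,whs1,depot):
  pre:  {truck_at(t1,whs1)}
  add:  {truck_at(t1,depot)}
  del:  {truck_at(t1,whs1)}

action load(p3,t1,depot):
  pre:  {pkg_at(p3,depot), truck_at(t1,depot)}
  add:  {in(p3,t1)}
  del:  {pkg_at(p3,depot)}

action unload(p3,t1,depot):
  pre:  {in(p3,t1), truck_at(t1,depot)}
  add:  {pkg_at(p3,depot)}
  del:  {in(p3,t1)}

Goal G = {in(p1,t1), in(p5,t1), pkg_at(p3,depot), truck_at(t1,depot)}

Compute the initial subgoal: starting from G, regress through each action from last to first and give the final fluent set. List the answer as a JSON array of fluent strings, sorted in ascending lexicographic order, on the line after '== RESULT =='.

Work backward from the goal:
  through step 4 (unload(p3,t1,depot)): drop {pkg_at(p3,depot)}, keep {in(p1,t1), in(p5,t1), truck_at(t1,depot)}, require {in(p3,t1), truck_at(t1,depot)}
    → {in(p1,t1), in(p3,t1), in(p5,t1), truck_at(t1,depot)}
  through step 3 (load(p3,t1,depot)): drop {in(p3,t1)}, keep {in(p1,t1), in(p5,t1), truck_at(t1,depot)}, require {pkg_at(p3,depot), truck_at(t1,depot)}
    → {in(p1,t1), in(p5,t1), pkg_at(p3,depot), truck_at(t1,depot)}
  through step 2 (drive(t1,whs1,depot)): drop {truck_at(t1,depot)}, keep {in(p1,t1), in(p5,t1), pkg_at(p3,depot)}, require {truck_at(t1,whs1)}
    → {in(p1,t1), in(p5,t1), pkg_at(p3,depot), truck_at(t1,whs1)}
  through step 1 (load(p1,t1,whs1)): drop {in(p1,t1)}, keep {in(p5,t1), pkg_at(p3,depot), truck_at(t1,whs1)}, require {pkg_at(p1,whs1), truck_at(t1,whs1)}
    → {in(p5,t1), pkg_at(p1,whs1), pkg_at(p3,depot), truck_at(t1,whs1)}

== RESULT ==
["in(p5,t1)", "pkg_at(p1,whs1)", "pkg_at(p3,depot)", "truck_at(t1,whs1)"]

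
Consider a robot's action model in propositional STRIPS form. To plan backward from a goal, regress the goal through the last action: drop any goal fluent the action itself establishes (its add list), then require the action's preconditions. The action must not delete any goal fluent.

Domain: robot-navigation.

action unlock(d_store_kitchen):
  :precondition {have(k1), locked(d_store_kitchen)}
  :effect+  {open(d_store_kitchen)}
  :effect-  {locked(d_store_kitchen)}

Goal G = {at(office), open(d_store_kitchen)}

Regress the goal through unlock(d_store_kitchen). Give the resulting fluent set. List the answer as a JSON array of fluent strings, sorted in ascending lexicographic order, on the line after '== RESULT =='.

Compute (G \ add) ∪ pre:
  G ∩ del = {}  (empty — regression defined)
  G \ add = {at(office), open(d_store_kitchen)} \ {open(d_store_kitchen)} = {at(office)}
  ∪ pre   = {at(office)} ∪ {have(k1), locked(d_store_kitchen)}
          = {at(office), have(k1), locked(d_store_kitchen)}

== RESULT ==
["at(office)", "have(k1)", "locked(d_store_kitchen)"]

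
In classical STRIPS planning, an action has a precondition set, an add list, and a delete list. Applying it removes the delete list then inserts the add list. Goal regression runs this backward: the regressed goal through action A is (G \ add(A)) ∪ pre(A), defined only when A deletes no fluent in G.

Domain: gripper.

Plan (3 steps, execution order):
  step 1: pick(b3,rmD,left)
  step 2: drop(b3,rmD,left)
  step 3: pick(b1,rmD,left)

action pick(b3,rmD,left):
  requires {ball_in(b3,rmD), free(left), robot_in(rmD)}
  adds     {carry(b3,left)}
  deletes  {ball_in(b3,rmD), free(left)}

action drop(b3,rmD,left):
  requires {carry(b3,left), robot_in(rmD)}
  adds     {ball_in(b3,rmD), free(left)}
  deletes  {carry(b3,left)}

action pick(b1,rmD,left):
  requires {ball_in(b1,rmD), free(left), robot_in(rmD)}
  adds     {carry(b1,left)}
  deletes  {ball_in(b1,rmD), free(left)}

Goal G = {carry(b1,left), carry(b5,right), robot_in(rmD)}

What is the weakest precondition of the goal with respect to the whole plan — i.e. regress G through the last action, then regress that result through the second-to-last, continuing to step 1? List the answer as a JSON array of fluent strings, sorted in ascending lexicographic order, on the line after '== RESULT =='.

Regress step by step:
  through step 3 (pick(b1,rmD,left)): drop {carry(b1,left)}, keep {carry(b5,right), robot_in(rmD)}, require {ball_in(b1,rmD), free(left), robot_in(rmD)}
    → {ball_in(b1,rmD), carry(b5,right), free(left), robot_in(rmD)}
  through step 2 (drop(b3,rmD,left)): drop {free(left)}, keep {ball_in(b1,rmD), carry(b5,right), robot_in(rmD)}, require {carry(b3,left), robot_in(rmD)}
    → {ball_in(b1,rmD), carry(b3,left), carry(b5,right), robot_in(rmD)}
  through step 1 (pick(b3,rmD,left)): drop {carry(b3,left)}, keep {ball_in(b1,rmD), carry(b5,right), robot_in(rmD)}, require {ball_in(b3,rmD), free(left), robot_in(rmD)}
    → {ball_in(b1,rmD), ball_in(b3,rmD), carry(b5,right), free(left), robot_in(rmD)}

== RESULT ==
["ball_in(b1,rmD)", "ball_in(b3,rmD)", "carry(b5,right)", "free(left)", "robot_in(rmD)"]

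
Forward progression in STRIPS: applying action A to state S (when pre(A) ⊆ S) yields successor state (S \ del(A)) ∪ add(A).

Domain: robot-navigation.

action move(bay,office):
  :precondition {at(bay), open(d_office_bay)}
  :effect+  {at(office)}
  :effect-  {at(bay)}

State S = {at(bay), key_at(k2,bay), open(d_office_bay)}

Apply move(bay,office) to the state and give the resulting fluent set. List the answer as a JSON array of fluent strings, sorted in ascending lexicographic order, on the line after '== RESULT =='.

Compute (S \ del) ∪ add:
  pre ⊆ S: {at(bay), open(d_office_bay)} ⊆ S  — applicable
  S \ del = {key_at(k2,bay), open(d_office_bay)}
  ∪ add   = {at(office), key_at(k2,bay), open(d_office_bay)}

== RESULT ==
["at(office)", "key_at(k2,bay)", "open(d_office_bay)"]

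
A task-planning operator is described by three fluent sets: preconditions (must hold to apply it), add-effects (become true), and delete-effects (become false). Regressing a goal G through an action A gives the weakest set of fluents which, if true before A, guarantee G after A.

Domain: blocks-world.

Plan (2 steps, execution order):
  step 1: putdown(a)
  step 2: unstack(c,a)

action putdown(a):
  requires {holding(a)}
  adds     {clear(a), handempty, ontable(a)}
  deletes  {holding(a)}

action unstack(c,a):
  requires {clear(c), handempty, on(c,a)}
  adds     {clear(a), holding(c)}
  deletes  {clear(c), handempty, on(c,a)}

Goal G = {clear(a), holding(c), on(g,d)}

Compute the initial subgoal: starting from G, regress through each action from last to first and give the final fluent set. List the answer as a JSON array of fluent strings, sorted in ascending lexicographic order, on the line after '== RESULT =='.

Work backward from the goal:
  through step 2 (unstack(c,a)): drop {clear(a), holding(c)}, keep {on(g,d)}, require {clear(c), handempty, on(c,a)}
    → {clear(c), handempty, on(c,a), on(g,d)}
  through step 1 (putdown(a)): drop {handempty}, keep {clear(c), on(c,a), on(g,d)}, require {holding(a)}
    → {clear(c), holding(a), on(c,a), on(g,d)}

== RESULT ==
["clear(c)", "holding(a)", "on(c,a)", "on(g,d)"]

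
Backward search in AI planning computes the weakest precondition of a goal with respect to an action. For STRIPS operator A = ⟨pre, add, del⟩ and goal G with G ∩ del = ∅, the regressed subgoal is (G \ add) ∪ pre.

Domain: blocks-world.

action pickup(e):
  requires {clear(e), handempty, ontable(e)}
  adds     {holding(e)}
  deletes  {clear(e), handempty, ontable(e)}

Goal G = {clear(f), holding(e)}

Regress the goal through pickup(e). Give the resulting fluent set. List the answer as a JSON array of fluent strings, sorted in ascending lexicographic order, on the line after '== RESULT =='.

Regress:
  G ∩ del = {}  (empty — regression defined)
  G \ add = {clear(f), holding(e)} \ {holding(e)} = {clear(f)}
  ∪ pre   = {clear(f)} ∪ {clear(e), handempty, ontable(e)}
          = {clear(e), clear(f), handempty, ontable(e)}

== RESULT ==
["clear(e)", "clear(f)", "handempty", "ontable(e)"]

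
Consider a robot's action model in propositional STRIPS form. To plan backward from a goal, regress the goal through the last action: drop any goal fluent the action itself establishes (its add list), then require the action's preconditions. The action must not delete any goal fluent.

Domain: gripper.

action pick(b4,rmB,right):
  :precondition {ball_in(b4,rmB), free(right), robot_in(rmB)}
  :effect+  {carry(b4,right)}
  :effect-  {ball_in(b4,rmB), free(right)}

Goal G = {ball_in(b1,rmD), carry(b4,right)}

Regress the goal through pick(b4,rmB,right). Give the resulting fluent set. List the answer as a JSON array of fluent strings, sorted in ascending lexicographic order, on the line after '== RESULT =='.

Regress:
  G ∩ del = {}  (empty — regression defined)
  G \ add = {ball_in(b1,rmD), carry(b4,right)} \ {carry(b4,right)} = {ball_in(b1,rmD)}
  ∪ pre   = {ball_in(b1,rmD)} ∪ {ball_in(b4,rmB), free(right), robot_in(rmB)}
          = {ball_in(b1,rmD), ball_in(b4,rmB), free(right), robot_in(rmB)}

== RESULT ==
["ball_in(b1,rmD)", "ball_in(b4,rmB)", "free(right)", "robot_in(rmB)"]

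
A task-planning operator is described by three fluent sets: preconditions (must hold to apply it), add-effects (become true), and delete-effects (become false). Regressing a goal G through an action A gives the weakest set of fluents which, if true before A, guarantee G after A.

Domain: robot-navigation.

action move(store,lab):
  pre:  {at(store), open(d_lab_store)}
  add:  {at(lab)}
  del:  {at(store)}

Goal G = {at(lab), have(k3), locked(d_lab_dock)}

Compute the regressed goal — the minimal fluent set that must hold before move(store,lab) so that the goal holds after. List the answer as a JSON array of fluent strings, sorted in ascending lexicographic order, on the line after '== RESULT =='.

Compute (G \ add) ∪ pre:
  G ∩ del = {}  (empty — regression defined)
  G \ add = {at(lab), have(k3), locked(d_lab_dock)} \ {at(lab)} = {have(k3), locked(d_lab_dock)}
  ∪ pre   = {have(k3), locked(d_lab_dock)} ∪ {at(store), open(d_lab_store)}
          = {at(store), have(k3), locked(d_lab_dock), open(d_lab_store)}

== RESULT ==
["at(store)", "have(k3)", "locked(d_lab_dock)", "open(d_lab_store)"]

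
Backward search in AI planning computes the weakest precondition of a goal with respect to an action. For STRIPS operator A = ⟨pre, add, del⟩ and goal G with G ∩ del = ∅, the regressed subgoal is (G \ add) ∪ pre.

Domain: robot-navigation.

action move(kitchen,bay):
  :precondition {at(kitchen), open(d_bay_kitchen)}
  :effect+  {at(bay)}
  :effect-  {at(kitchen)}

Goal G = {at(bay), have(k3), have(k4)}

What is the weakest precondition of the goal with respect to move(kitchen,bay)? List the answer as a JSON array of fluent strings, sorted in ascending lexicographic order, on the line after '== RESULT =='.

Compute (G \ add) ∪ pre:
  G ∩ del = {}  (empty — regression defined)
  G \ add = {at(bay), have(k3), have(k4)} \ {at(bay)} = {have(k3), have(k4)}
  ∪ pre   = {have(k3), have(k4)} ∪ {at(kitchen), open(d_bay_kitchen)}
          = {at(kitchen), have(k3), have(k4), open(d_bay_kitchen)}

== RESULT ==
["at(kitchen)", "have(k3)", "have(k4)", "open(d_bay_kitchen)"]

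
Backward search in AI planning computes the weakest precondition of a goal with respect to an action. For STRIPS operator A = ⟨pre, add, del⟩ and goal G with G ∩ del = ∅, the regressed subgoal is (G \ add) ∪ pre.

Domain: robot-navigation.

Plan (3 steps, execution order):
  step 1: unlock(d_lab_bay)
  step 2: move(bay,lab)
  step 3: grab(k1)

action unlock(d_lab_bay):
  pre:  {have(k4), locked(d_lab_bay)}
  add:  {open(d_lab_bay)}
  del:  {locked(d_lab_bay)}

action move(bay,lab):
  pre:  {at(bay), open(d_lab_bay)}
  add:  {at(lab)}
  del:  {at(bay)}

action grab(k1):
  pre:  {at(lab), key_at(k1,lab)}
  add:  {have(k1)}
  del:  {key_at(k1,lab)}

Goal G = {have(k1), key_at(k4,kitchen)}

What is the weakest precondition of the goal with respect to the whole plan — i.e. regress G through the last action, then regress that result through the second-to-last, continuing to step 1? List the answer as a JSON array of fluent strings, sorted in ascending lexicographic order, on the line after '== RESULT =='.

Work backward from the goal:
  through step 3 (grab(k1)): drop {have(k1)}, keep {key_at(k4,kitchen)}, require {at(lab), key_at(k1,lab)}
    → {at(lab), key_at(k1,lab), key_at(k4,kitchen)}
  through step 2 (move(bay,lab)): drop {at(lab)}, keep {key_at(k1,lab), key_at(k4,kitchen)}, require {at(bay), open(d_lab_bay)}
    → {at(bay), key_at(k1,lab), key_at(k4,kitchen), open(d_lab_bay)}
  through step 1 (unlock(d_lab_bay)): drop {open(d_lab_bay)}, keep {at(bay), key_at(k1,lab), key_at(k4,kitchen)}, require {have(k4), locked(d_lab_bay)}
    → {at(bay), have(k4), key_at(k1,lab), key_at(k4,kitchen), locked(d_lab_bay)}

== RESULT ==
["at(bay)", "have(k4)", "key_at(k1,lab)", "key_at(k4,kitchen)", "locked(d_lab_bay)"]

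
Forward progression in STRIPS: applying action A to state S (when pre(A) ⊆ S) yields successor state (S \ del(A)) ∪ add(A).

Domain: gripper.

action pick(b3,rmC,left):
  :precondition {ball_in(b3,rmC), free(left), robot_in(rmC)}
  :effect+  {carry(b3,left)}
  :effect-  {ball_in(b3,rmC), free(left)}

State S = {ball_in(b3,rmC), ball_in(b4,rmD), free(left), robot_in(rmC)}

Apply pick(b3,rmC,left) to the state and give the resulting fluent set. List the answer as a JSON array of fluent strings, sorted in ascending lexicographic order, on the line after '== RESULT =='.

Compute (S \ del) ∪ add:
  pre ⊆ S: {ball_in(b3,rmC), free(left), robot_in(rmC)} ⊆ S  — applicable
  S \ del = {ball_in(b4,rmD), robot_in(rmC)}
  ∪ add   = {ball_in(b4,rmD), carry(b3,left), robot_in(rmC)}

== RESULT ==
["ball_in(b4,rmD)", "carry(b3,left)", "robot_in(rmC)"]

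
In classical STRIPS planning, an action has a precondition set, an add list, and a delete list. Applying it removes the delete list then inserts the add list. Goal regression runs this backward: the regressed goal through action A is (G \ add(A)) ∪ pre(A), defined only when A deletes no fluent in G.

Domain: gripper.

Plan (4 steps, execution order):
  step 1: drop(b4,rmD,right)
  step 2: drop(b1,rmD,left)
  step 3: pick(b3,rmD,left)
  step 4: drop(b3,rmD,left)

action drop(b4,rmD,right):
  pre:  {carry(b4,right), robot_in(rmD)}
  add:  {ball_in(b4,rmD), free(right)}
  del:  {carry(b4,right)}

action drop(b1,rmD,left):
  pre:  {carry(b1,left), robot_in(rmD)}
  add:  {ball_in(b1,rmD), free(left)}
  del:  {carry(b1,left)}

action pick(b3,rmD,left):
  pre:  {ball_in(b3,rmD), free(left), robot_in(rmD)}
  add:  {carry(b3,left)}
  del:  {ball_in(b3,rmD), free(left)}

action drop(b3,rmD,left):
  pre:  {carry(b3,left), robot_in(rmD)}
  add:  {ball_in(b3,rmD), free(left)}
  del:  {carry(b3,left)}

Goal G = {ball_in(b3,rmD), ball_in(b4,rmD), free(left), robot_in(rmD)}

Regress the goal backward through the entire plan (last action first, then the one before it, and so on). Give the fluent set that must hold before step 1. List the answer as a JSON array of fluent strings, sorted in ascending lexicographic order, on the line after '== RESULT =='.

Regress step by step:
  through step 4 (drop(b3,rmD,left)): drop {ball_in(b3,rmD), free(left)}, keep {ball_in(b4,rmD), robot_in(rmD)}, require {carry(b3,left), robot_in(rmD)}
    → {ball_in(b4,rmD), carry(b3,left), robot_in(rmD)}
  through step 3 (pick(b3,rmD,left)): drop {carry(b3,left)}, keep {ball_in(b4,rmD), robot_in(rmD)}, require {ball_in(b3,rmD), free(left), robot_in(rmD)}
    → {ball_in(b3,rmD), ball_in(b4,rmD), free(left), robot_in(rmD)}
  through step 2 (drop(b1,rmD,left)): drop {free(left)}, keep {ball_in(b3,rmD), ball_in(b4,rmD), robot_in(rmD)}, require {carry(b1,left), robot_in(rmD)}
    → {ball_in(b3,rmD), ball_in(b4,rmD), carry(b1,left), robot_in(rmD)}
  through step 1 (drop(b4,rmD,right)): drop {ball_in(b4,rmD)}, keep {ball_in(b3,rmD), carry(b1,left), robot_in(rmD)}, require {carry(b4,right), robot_in(rmD)}
    → {ball_in(b3,rmD), carry(b1,left), carry(b4,right), robot_in(rmD)}

== RESULT ==
["ball_in(b3,rmD)", "carry(b1,left)", "carry(b4,right)", "robot_in(rmD)"]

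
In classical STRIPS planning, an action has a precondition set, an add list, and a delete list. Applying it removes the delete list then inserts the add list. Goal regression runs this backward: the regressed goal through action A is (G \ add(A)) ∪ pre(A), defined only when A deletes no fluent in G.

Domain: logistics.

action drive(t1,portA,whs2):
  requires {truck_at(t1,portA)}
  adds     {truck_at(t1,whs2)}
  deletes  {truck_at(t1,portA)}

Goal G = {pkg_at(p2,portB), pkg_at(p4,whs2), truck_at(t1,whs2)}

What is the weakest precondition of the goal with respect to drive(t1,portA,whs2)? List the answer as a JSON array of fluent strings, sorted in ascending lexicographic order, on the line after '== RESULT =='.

Compute (G \ add) ∪ pre:
  G ∩ del = {}  (empty — regression defined)
  G \ add = {pkg_at(p2,portB), pkg_at(p4,whs2), truck_at(t1,whs2)} \ {truck_at(t1,whs2)} = {pkg_at(p2,portB), pkg_at(p4,whs2)}
  ∪ pre   = {pkg_at(p2,portB), pkg_at(p4,whs2)} ∪ {truck_at(t1,portA)}
          = {pkg_at(p2,portB), pkg_at(p4,whs2), truck_at(t1,portA)}

== RESULT ==
["pkg_at(p2,portB)", "pkg_at(p4,whs2)", "truck_at(t1,portA)"]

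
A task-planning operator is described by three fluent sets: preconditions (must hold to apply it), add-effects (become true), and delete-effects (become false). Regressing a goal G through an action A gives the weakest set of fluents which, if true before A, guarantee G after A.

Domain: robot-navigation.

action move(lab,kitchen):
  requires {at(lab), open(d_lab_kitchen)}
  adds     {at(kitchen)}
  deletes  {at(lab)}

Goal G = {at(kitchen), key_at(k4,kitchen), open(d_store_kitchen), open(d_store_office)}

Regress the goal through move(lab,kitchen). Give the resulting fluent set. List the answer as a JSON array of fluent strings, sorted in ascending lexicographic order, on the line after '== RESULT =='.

Regress:
  G ∩ del = {}  (empty — regression defined)
  G \ add = {at(kitchen), key_at(k4,kitchen), open(d_store_kitchen), open(d_store_office)} \ {at(kitchen)} = {key_at(k4,kitchen), open(d_store_kitchen), open(d_store_office)}
  ∪ pre   = {key_at(k4,kitchen), open(d_store_kitchen), open(d_store_office)} ∪ {at(lab), open(d_lab_kitchen)}
          = {at(lab), key_at(k4,kitchen), open(d_lab_kitchen), open(d_store_kitchen), open(d_store_office)}

== RESULT ==
["at(lab)", "key_at(k4,kitchen)", "open(d_lab_kitchen)", "open(d_store_kitchen)", "open(d_store_office)"]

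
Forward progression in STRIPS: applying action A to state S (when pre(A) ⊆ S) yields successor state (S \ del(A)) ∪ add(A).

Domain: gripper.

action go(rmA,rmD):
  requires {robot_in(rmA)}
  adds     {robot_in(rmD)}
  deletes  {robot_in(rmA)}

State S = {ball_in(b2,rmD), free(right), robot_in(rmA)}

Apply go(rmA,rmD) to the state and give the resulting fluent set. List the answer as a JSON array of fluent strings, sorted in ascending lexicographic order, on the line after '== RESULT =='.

Compute (S \ del) ∪ add:
  pre ⊆ S: {robot_in(rmA)} ⊆ S  — applicable
  S \ del = {ball_in(b2,rmD), free(right)}
  ∪ add   = {ball_in(b2,rmD), free(right), robot_in(rmD)}

== RESULT ==
["ball_in(b2,rmD)", "free(right)", "robot_in(rmD)"]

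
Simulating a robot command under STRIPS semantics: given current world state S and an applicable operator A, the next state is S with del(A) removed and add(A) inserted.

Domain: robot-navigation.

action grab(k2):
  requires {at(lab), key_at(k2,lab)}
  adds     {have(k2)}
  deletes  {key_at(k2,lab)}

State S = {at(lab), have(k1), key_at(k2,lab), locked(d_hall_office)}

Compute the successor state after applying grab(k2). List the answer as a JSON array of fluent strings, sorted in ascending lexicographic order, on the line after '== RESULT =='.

Compute (S \ del) ∪ add:
  pre ⊆ S: {at(lab), key_at(k2,lab)} ⊆ S  — applicable
  S \ del = {at(lab), have(k1), locked(d_hall_office)}
  ∪ add   = {at(lab), have(k1), have(k2), locked(d_hall_office)}

== RESULT ==
["at(lab)", "have(k1)", "have(k2)", "locked(d_hall_office)"]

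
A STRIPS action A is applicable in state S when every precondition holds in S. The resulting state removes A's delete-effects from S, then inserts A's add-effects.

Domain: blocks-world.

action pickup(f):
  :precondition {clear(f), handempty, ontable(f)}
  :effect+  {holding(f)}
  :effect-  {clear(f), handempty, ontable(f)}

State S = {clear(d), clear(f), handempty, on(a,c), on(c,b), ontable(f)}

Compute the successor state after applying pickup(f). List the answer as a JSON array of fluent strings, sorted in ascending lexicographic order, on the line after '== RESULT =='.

Compute (S \ del) ∪ add:
  pre ⊆ S: {clear(f), handempty, ontable(f)} ⊆ S  — applicable
  S \ del = {clear(d), on(a,c), on(c,b)}
  ∪ add   = {clear(d), holding(f), on(a,c), on(c,b)}

== RESULT ==
["clear(d)", "holding(f)", "on(a,c)", "on(c,b)"]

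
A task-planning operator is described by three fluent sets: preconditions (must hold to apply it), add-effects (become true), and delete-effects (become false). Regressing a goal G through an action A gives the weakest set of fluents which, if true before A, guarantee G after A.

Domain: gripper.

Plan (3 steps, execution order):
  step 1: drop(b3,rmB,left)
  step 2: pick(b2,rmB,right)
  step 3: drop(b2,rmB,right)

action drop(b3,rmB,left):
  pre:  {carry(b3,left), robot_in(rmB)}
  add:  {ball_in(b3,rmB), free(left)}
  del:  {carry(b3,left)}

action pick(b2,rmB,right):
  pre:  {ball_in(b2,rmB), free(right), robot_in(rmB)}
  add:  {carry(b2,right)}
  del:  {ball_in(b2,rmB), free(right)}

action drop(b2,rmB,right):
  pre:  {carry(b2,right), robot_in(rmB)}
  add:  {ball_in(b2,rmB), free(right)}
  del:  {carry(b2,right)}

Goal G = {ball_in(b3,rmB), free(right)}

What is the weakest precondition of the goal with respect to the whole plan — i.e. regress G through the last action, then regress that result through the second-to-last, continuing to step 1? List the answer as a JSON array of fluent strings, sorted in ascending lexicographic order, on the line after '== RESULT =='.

Regress step by step:
  through step 3 (drop(b2,rmB,right)): drop {free(right)}, keep {ball_in(b3,rmB)}, require {carry(b2,right), robot_in(rmB)}
    → {ball_in(b3,rmB), carry(b2,right), robot_in(rmB)}
  through step 2 (pick(b2,rmB,right)): drop {carry(b2,right)}, keep {ball_in(b3,rmB), robot_in(rmB)}, require {ball_in(b2,rmB), free(right), robot_in(rmB)}
    → {ball_in(b2,rmB), ball_in(b3,rmB), free(right), robot_in(rmB)}
  through step 1 (drop(b3,rmB,left)): drop {ball_in(b3,rmB)}, keep {ball_in(b2,rmB), free(right), robot_in(rmB)}, require {carry(b3,left), robot_in(rmB)}
    → {ball_in(b2,rmB), carry(b3,left), free(right), robot_in(rmB)}

== RESULT ==
["ball_in(b2,rmB)", "carry(b3,left)", "free(right)", "robot_in(rmB)"]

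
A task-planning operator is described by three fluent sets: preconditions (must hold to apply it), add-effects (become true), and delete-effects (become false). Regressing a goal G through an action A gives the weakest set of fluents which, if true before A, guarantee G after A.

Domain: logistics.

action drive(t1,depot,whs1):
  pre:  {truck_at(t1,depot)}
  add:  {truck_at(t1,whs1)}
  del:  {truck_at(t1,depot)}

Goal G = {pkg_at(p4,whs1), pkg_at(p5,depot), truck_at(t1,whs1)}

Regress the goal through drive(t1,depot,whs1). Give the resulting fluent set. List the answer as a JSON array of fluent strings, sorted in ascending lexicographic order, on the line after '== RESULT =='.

Regress:
  G ∩ del = {}  (empty — regression defined)
  G \ add = {pkg_at(p4,whs1), pkg_at(p5,depot), truck_at(t1,whs1)} \ {truck_at(t1,whs1)} = {pkg_at(p4,whs1), pkg_at(p5,depot)}
  ∪ pre   = {pkg_at(p4,whs1), pkg_at(p5,depot)} ∪ {truck_at(t1,depot)}
          = {pkg_at(p4,whs1), pkg_at(p5,depot), truck_at(t1,depot)}

== RESULT ==
["pkg_at(p4,whs1)", "pkg_at(p5,depot)", "truck_at(t1,depot)"]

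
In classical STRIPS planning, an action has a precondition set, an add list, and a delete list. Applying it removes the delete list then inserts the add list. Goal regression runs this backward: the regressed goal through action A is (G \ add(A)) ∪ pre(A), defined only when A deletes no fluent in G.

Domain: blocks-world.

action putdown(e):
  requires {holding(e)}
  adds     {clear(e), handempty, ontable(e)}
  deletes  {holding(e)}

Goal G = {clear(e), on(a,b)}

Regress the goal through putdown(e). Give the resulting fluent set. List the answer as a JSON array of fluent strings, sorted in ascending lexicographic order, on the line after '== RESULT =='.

Regress:
  G ∩ del = {}  (empty — regression defined)
  G \ add = {clear(e), on(a,b)} \ {clear(e), handempty, ontable(e)} = {on(a,b)}
  ∪ pre   = {on(a,b)} ∪ {holding(e)}
          = {holding(e), on(a,b)}

== RESULT ==
["holding(e)", "on(a,b)"]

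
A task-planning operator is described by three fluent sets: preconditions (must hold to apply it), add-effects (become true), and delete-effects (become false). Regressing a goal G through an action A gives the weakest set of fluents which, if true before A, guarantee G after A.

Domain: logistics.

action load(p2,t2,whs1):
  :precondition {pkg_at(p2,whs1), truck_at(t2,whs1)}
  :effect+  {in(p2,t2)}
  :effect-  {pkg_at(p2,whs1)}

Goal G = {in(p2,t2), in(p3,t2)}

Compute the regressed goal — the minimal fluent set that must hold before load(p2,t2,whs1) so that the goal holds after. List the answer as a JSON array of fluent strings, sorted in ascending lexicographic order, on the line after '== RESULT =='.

Regress:
  G ∩ del = {}  (empty — regression defined)
  G \ add = {in(p2,t2), in(p3,t2)} \ {in(p2,t2)} = {in(p3,t2)}
  ∪ pre   = {in(p3,t2)} ∪ {pkg_at(p2,whs1), truck_at(t2,whs1)}
          = {in(p3,t2), pkg_at(p2,whs1), truck_at(t2,whs1)}

== RESULT ==
["in(p3,t2)", "pkg_at(p2,whs1)", "truck_at(t2,whs1)"]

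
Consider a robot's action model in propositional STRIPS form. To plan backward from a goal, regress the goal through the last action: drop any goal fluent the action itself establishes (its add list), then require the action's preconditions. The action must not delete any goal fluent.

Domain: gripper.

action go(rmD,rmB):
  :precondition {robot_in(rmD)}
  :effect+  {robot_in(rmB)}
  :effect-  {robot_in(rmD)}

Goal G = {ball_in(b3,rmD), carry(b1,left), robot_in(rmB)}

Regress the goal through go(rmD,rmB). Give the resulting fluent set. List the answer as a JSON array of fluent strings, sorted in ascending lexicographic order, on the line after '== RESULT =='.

Regress:
  G ∩ del = {}  (empty — regression defined)
  G \ add = {ball_in(b3,rmD), carry(b1,left), robot_in(rmB)} \ {robot_in(rmB)} = {ball_in(b3,rmD), carry(b1,left)}
  ∪ pre   = {ball_in(b3,rmD), carry(b1,left)} ∪ {robot_in(rmD)}
          = {ball_in(b3,rmD), carry(b1,left), robot_in(rmD)}

== RESULT ==
["ball_in(b3,rmD)", "carry(b1,left)", "robot_in(rmD)"]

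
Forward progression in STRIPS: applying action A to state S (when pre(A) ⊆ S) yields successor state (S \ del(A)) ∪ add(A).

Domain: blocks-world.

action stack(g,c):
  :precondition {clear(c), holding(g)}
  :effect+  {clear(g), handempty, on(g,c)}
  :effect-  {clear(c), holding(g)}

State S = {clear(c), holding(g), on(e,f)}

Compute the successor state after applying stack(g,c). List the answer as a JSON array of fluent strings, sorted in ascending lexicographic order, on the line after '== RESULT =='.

Compute (S \ del) ∪ add:
  pre ⊆ S: {clear(c), holding(g)} ⊆ S  — applicable
  S \ del = {on(e,f)}
  ∪ add   = {clear(g), handempty, on(e,f), on(g,c)}

== RESULT ==
["clear(g)", "handempty", "on(e,f)", "on(g,c)"]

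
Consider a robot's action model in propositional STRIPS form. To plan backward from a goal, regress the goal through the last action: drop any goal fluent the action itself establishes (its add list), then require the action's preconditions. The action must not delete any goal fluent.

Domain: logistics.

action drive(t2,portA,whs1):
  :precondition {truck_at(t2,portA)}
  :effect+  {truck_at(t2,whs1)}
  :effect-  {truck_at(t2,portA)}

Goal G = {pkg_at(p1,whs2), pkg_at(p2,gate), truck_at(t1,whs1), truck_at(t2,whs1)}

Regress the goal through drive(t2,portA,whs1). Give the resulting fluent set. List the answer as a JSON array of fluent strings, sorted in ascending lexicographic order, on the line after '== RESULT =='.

Regress:
  G ∩ del = {}  (empty — regression defined)
  G \ add = {pkg_at(p1,whs2), pkg_at(p2,gate), truck_at(t1,whs1), truck_at(t2,whs1)} \ {truck_at(t2,whs1)} = {pkg_at(p1,whs2), pkg_at(p2,gate), truck_at(t1,whs1)}
  ∪ pre   = {pkg_at(p1,whs2), pkg_at(p2,gate), truck_at(t1,whs1)} ∪ {truck_at(t2,portA)}
          = {pkg_at(p1,whs2), pkg_at(p2,gate), truck_at(t1,whs1), truck_at(t2,portA)}

== RESULT ==
["pkg_at(p1,whs2)", "pkg_at(p2,gate)", "truck_at(t1,whs1)", "truck_at(t2,portA)"]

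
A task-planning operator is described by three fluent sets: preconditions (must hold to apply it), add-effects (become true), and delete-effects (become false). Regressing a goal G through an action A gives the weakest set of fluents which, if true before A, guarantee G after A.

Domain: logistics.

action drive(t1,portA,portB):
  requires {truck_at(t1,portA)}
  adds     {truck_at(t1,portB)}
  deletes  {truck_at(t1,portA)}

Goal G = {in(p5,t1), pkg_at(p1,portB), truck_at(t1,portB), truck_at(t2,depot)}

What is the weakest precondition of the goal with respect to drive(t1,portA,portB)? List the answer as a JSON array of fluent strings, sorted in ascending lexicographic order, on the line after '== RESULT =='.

Regress:
  G ∩ del = {}  (empty — regression defined)
  G \ add = {in(p5,t1), pkg_at(p1,portB), truck_at(t1,portB), truck_at(t2,depot)} \ {truck_at(t1,portB)} = {in(p5,t1), pkg_at(p1,portB), truck_at(t2,depot)}
  ∪ pre   = {in(p5,t1), pkg_at(p1,portB), truck_at(t2,depot)} ∪ {truck_at(t1,portA)}
          = {in(p5,t1), pkg_at(p1,portB), truck_at(t1,portA), truck_at(t2,depot)}

== RESULT ==
["in(p5,t1)", "pkg_at(p1,portB)", "truck_at(t1,portA)", "truck_at(t2,depot)"]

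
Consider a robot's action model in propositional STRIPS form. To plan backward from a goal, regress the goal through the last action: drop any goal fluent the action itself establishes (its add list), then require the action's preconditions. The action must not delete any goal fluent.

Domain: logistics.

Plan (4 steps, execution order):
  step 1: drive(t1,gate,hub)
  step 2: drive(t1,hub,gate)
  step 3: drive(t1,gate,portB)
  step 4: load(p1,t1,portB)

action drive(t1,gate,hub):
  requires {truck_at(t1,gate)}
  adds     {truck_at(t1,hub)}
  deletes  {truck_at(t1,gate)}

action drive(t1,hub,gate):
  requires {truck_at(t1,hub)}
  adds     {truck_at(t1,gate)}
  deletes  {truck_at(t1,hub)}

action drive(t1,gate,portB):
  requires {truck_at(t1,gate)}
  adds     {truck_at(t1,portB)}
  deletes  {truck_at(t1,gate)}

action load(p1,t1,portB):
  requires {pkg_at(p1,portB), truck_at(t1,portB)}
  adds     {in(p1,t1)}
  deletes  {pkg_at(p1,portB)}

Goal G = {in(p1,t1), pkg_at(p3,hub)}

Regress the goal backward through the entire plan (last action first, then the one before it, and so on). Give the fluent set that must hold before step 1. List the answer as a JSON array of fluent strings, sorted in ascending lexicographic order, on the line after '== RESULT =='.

Work backward from the goal:
  through step 4 (load(p1,t1,portB)): drop {in(p1,t1)}, keep {pkg_at(p3,hub)}, require {pkg_at(p1,portB), truck_at(t1,portB)}
    → {pkg_at(p1,portB), pkg_at(p3,hub), truck_at(t1,portB)}
  through step 3 (drive(t1,gate,portB)): drop {truck_at(t1,portB)}, keep {pkg_at(p1,portB), pkg_at(p3,hub)}, require {truck_at(t1,gate)}
    → {pkg_at(p1,portB), pkg_at(p3,hub), truck_at(t1,gate)}
  through step 2 (drive(t1,hub,gate)): drop {truck_at(t1,gate)}, keep {pkg_at(p1,portB), pkg_at(p3,hub)}, require {truck_at(t1,hub)}
    → {pkg_at(p1,portB), pkg_at(p3,hub), truck_at(t1,hub)}
  through step 1 (drive(t1,gate,hub)): drop {truck_at(t1,hub)}, keep {pkg_at(p1,portB), pkg_at(p3,hub)}, require {truck_at(t1,gate)}
    → {pkg_at(p1,portB), pkg_at(p3,hub), truck_at(t1,gate)}

== RESULT ==
["pkg_at(p1,portB)", "pkg_at(p3,hub)", "truck_at(t1,gate)"]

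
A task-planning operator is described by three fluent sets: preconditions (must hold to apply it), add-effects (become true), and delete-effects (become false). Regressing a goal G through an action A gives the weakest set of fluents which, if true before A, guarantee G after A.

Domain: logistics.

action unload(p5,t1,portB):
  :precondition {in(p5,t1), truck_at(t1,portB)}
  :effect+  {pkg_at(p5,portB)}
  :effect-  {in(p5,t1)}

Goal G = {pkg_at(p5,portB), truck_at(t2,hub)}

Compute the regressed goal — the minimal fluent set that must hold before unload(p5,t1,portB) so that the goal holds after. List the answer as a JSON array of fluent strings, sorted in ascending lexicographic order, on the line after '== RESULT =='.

Regress:
  G ∩ del = {}  (empty — regression defined)
  G \ add = {pkg_at(p5,portB), truck_at(t2,hub)} \ {pkg_at(p5,portB)} = {truck_at(t2,hub)}
  ∪ pre   = {truck_at(t2,hub)} ∪ {in(p5,t1), truck_at(t1,portB)}
          = {in(p5,t1), truck_at(t1,portB), truck_at(t2,hub)}

== RESULT ==
["in(p5,t1)", "truck_at(t1,portB)", "truck_at(t2,hub)"]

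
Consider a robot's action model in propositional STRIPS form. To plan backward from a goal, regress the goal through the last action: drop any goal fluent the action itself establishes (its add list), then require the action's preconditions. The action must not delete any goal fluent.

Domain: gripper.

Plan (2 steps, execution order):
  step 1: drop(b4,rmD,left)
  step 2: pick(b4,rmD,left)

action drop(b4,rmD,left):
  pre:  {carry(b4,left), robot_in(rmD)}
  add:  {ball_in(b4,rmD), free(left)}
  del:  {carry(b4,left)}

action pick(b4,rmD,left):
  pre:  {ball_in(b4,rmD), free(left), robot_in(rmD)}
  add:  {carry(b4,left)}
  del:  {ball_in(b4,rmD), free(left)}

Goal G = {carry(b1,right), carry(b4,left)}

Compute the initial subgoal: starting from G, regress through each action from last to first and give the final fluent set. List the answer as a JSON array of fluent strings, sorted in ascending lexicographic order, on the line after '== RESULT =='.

Work backward from the goal:
  through step 2 (pick(b4,rmD,left)): drop {carry(b4,left)}, keep {carry(b1,right)}, require {ball_in(b4,rmD), free(left), robot_in(rmD)}
    → {ball_in(b4,rmD), carry(b1,right), free(left), robot_in(rmD)}
  through step 1 (drop(b4,rmD,left)): drop {ball_in(b4,rmD), free(left)}, keep {carry(b1,right), robot_in(rmD)}, require {carry(b4,left), robot_in(rmD)}
    → {carry(b1,right), carry(b4,left), robot_in(rmD)}

== RESULT ==
["carry(b1,right)", "carry(b4,left)", "robot_in(rmD)"]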